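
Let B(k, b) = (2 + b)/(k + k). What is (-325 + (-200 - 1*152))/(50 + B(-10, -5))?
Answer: -13540/1003 ≈ -13.499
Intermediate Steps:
B(k, b) = (2 + b)/(2*k) (B(k, b) = (2 + b)/((2*k)) = (2 + b)*(1/(2*k)) = (2 + b)/(2*k))
(-325 + (-200 - 1*152))/(50 + B(-10, -5)) = (-325 + (-200 - 1*152))/(50 + (½)*(2 - 5)/(-10)) = (-325 + (-200 - 152))/(50 + (½)*(-⅒)*(-3)) = (-325 - 352)/(50 + 3/20) = -677/1003/20 = -677*20/1003 = -13540/1003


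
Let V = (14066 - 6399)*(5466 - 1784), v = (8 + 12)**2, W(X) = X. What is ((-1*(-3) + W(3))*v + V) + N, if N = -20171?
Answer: 28212123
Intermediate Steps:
v = 400 (v = 20**2 = 400)
V = 28229894 (V = 7667*3682 = 28229894)
((-1*(-3) + W(3))*v + V) + N = ((-1*(-3) + 3)*400 + 28229894) - 20171 = ((3 + 3)*400 + 28229894) - 20171 = (6*400 + 28229894) - 20171 = (2400 + 28229894) - 20171 = 28232294 - 20171 = 28212123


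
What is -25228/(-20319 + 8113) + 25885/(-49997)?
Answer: 27805059/17948923 ≈ 1.5491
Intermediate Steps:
-25228/(-20319 + 8113) + 25885/(-49997) = -25228/(-12206) + 25885*(-1/49997) = -25228*(-1/12206) - 25885/49997 = 742/359 - 25885/49997 = 27805059/17948923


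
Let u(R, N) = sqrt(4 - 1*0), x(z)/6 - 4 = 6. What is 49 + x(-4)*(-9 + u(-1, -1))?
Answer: -371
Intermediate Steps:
x(z) = 60 (x(z) = 24 + 6*6 = 24 + 36 = 60)
u(R, N) = 2 (u(R, N) = sqrt(4 + 0) = sqrt(4) = 2)
49 + x(-4)*(-9 + u(-1, -1)) = 49 + 60*(-9 + 2) = 49 + 60*(-7) = 49 - 420 = -371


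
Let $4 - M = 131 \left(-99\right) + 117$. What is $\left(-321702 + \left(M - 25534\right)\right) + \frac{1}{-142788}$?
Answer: $- \frac{47745451441}{142788} \approx -3.3438 \cdot 10^{5}$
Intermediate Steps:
$M = 12856$ ($M = 4 - \left(131 \left(-99\right) + 117\right) = 4 - \left(-12969 + 117\right) = 4 - -12852 = 4 + 12852 = 12856$)
$\left(-321702 + \left(M - 25534\right)\right) + \frac{1}{-142788} = \left(-321702 + \left(12856 - 25534\right)\right) + \frac{1}{-142788} = \left(-321702 - 12678\right) - \frac{1}{142788} = -334380 - \frac{1}{142788} = - \frac{47745451441}{142788}$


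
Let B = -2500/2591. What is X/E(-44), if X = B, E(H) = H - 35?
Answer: 2500/204689 ≈ 0.012214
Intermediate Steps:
E(H) = -35 + H
B = -2500/2591 (B = -2500*1/2591 = -2500/2591 ≈ -0.96488)
X = -2500/2591 ≈ -0.96488
X/E(-44) = -2500/(2591*(-35 - 44)) = -2500/2591/(-79) = -2500/2591*(-1/79) = 2500/204689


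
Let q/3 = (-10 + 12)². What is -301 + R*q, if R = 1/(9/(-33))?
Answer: -345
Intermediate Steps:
q = 12 (q = 3*(-10 + 12)² = 3*2² = 3*4 = 12)
R = -11/3 (R = 1/(9*(-1/33)) = 1/(-3/11) = -11/3 ≈ -3.6667)
-301 + R*q = -301 - 11/3*12 = -301 - 44 = -345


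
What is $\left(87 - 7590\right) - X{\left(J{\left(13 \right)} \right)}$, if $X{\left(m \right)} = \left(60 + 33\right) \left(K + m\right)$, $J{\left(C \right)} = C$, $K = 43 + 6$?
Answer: $-13269$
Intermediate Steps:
$K = 49$
$X{\left(m \right)} = 4557 + 93 m$ ($X{\left(m \right)} = \left(60 + 33\right) \left(49 + m\right) = 93 \left(49 + m\right) = 4557 + 93 m$)
$\left(87 - 7590\right) - X{\left(J{\left(13 \right)} \right)} = \left(87 - 7590\right) - \left(4557 + 93 \cdot 13\right) = \left(87 - 7590\right) - \left(4557 + 1209\right) = -7503 - 5766 = -13269$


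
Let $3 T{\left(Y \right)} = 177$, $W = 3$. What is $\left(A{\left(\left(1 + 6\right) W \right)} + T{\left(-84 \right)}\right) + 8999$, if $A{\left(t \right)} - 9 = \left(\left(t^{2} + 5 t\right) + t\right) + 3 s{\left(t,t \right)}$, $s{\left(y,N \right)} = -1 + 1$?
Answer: $9634$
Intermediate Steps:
$s{\left(y,N \right)} = 0$
$T{\left(Y \right)} = 59$ ($T{\left(Y \right)} = \frac{1}{3} \cdot 177 = 59$)
$A{\left(t \right)} = 9 + t^{2} + 6 t$ ($A{\left(t \right)} = 9 + \left(\left(\left(t^{2} + 5 t\right) + t\right) + 3 \cdot 0\right) = 9 + \left(\left(t^{2} + 6 t\right) + 0\right) = 9 + \left(t^{2} + 6 t\right) = 9 + t^{2} + 6 t$)
$\left(A{\left(\left(1 + 6\right) W \right)} + T{\left(-84 \right)}\right) + 8999 = \left(\left(9 + \left(\left(1 + 6\right) 3\right)^{2} + 6 \left(1 + 6\right) 3\right) + 59\right) + 8999 = \left(\left(9 + \left(7 \cdot 3\right)^{2} + 6 \cdot 7 \cdot 3\right) + 59\right) + 8999 = \left(\left(9 + 21^{2} + 6 \cdot 21\right) + 59\right) + 8999 = \left(\left(9 + 441 + 126\right) + 59\right) + 8999 = \left(576 + 59\right) + 8999 = 635 + 8999 = 9634$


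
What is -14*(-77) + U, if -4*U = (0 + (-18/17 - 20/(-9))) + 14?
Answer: 164354/153 ≈ 1074.2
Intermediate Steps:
U = -580/153 (U = -((0 + (-18/17 - 20/(-9))) + 14)/4 = -((0 + (-18*1/17 - 20*(-1/9))) + 14)/4 = -((0 + (-18/17 + 20/9)) + 14)/4 = -((0 + 178/153) + 14)/4 = -(178/153 + 14)/4 = -1/4*2320/153 = -580/153 ≈ -3.7908)
-14*(-77) + U = -14*(-77) - 580/153 = 1078 - 580/153 = 164354/153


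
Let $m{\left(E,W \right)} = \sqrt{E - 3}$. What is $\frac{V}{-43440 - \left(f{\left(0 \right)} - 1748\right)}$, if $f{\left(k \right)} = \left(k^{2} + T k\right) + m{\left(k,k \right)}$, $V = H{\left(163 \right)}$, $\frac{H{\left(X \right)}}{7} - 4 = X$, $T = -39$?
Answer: $- \frac{48737948}{1738222867} + \frac{1169 i \sqrt{3}}{1738222867} \approx -0.028039 + 1.1648 \cdot 10^{-6} i$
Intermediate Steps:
$m{\left(E,W \right)} = \sqrt{-3 + E}$
$H{\left(X \right)} = 28 + 7 X$
$V = 1169$ ($V = 28 + 7 \cdot 163 = 28 + 1141 = 1169$)
$f{\left(k \right)} = k^{2} + \sqrt{-3 + k} - 39 k$ ($f{\left(k \right)} = \left(k^{2} - 39 k\right) + \sqrt{-3 + k} = k^{2} + \sqrt{-3 + k} - 39 k$)
$\frac{V}{-43440 - \left(f{\left(0 \right)} - 1748\right)} = \frac{1169}{-43440 - \left(\left(0^{2} + \sqrt{-3 + 0} - 0\right) - 1748\right)} = \frac{1169}{-43440 - \left(\left(0 + \sqrt{-3} + 0\right) - 1748\right)} = \frac{1169}{-43440 - \left(\left(0 + i \sqrt{3} + 0\right) - 1748\right)} = \frac{1169}{-43440 - \left(i \sqrt{3} - 1748\right)} = \frac{1169}{-43440 - \left(-1748 + i \sqrt{3}\right)} = \frac{1169}{-43440 + \left(1748 - i \sqrt{3}\right)} = \frac{1169}{-41692 - i \sqrt{3}}$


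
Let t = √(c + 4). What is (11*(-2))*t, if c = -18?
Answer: -22*I*√14 ≈ -82.316*I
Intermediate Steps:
t = I*√14 (t = √(-18 + 4) = √(-14) = I*√14 ≈ 3.7417*I)
(11*(-2))*t = (11*(-2))*(I*√14) = -22*I*√14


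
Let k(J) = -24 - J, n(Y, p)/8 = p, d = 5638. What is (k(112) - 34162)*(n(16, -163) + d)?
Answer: -148647532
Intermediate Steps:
n(Y, p) = 8*p
(k(112) - 34162)*(n(16, -163) + d) = ((-24 - 1*112) - 34162)*(8*(-163) + 5638) = ((-24 - 112) - 34162)*(-1304 + 5638) = (-136 - 34162)*4334 = -34298*4334 = -148647532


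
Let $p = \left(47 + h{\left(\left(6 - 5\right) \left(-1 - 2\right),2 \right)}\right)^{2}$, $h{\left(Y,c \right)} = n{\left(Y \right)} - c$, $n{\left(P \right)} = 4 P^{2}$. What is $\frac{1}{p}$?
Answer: $\frac{1}{6561} \approx 0.00015242$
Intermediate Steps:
$h{\left(Y,c \right)} = - c + 4 Y^{2}$ ($h{\left(Y,c \right)} = 4 Y^{2} - c = - c + 4 Y^{2}$)
$p = 6561$ ($p = \left(47 + \left(\left(-1\right) 2 + 4 \left(\left(6 - 5\right) \left(-1 - 2\right)\right)^{2}\right)\right)^{2} = \left(47 - \left(2 - 4 \left(1 \left(-3\right)\right)^{2}\right)\right)^{2} = \left(47 - \left(2 - 4 \left(-3\right)^{2}\right)\right)^{2} = \left(47 + \left(-2 + 4 \cdot 9\right)\right)^{2} = \left(47 + \left(-2 + 36\right)\right)^{2} = \left(47 + 34\right)^{2} = 81^{2} = 6561$)
$\frac{1}{p} = \frac{1}{6561}$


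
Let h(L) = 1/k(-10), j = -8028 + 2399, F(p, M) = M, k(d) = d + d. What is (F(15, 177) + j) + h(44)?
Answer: -109041/20 ≈ -5452.0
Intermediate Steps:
k(d) = 2*d
j = -5629
h(L) = -1/20 (h(L) = 1/(2*(-10)) = 1/(-20) = -1/20)
(F(15, 177) + j) + h(44) = (177 - 5629) - 1/20 = -5452 - 1/20 = -109041/20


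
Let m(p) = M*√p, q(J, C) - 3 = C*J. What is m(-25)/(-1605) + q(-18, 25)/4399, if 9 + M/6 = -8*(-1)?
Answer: -447/4399 + 2*I/107 ≈ -0.10161 + 0.018692*I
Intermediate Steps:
q(J, C) = 3 + C*J
M = -6 (M = -54 + 6*(-8*(-1)) = -54 + 6*8 = -54 + 48 = -6)
m(p) = -6*√p
m(-25)/(-1605) + q(-18, 25)/4399 = -30*I/(-1605) + (3 + 25*(-18))/4399 = -30*I*(-1/1605) + (3 - 450)*(1/4399) = -30*I*(-1/1605) - 447*1/4399 = 2*I/107 - 447/4399 = -447/4399 + 2*I/107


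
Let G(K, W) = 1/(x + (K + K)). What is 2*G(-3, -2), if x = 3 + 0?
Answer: -2/3 ≈ -0.66667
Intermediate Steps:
x = 3
G(K, W) = 1/(3 + 2*K) (G(K, W) = 1/(3 + (K + K)) = 1/(3 + 2*K))
2*G(-3, -2) = 2/(3 + 2*(-3)) = 2/(3 - 6) = 2/(-3) = 2*(-1/3) = -2/3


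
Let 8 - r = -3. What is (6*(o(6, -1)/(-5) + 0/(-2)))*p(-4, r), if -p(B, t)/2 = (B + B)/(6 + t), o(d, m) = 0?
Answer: 0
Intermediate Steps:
r = 11 (r = 8 - 1*(-3) = 8 + 3 = 11)
p(B, t) = -4*B/(6 + t) (p(B, t) = -2*(B + B)/(6 + t) = -2*2*B/(6 + t) = -4*B/(6 + t))
(6*(o(6, -1)/(-5) + 0/(-2)))*p(-4, r) = (6*(0/(-5) + 0/(-2)))*(-4*(-4)/(6 + 11)) = (6*(0*(-⅕) + 0*(-½)))*(-4*(-4)/17) = (6*(0 + 0))*(-4*(-4)*1/17) = (6*0)*(16/17) = 0*(16/17) = 0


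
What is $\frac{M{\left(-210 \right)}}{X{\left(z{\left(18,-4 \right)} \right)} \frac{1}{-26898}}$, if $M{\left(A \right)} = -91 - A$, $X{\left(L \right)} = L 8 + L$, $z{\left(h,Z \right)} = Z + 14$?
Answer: $- \frac{533477}{15} \approx -35565.0$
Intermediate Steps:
$z{\left(h,Z \right)} = 14 + Z$
$X{\left(L \right)} = 9 L$ ($X{\left(L \right)} = 8 L + L = 9 L$)
$\frac{M{\left(-210 \right)}}{X{\left(z{\left(18,-4 \right)} \right)} \frac{1}{-26898}} = \frac{-91 - -210}{9 \left(14 - 4\right) \frac{1}{-26898}} = \frac{-91 + 210}{9 \cdot 10 \left(- \frac{1}{26898}\right)} = \frac{119}{90 \left(- \frac{1}{26898}\right)} = \frac{119}{- \frac{15}{4483}} = 119 \left(- \frac{4483}{15}\right) = - \frac{533477}{15}$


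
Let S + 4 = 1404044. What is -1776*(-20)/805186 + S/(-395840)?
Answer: -13955663933/3984060328 ≈ -3.5029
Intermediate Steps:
S = 1404040 (S = -4 + 1404044 = 1404040)
-1776*(-20)/805186 + S/(-395840) = -1776*(-20)/805186 + 1404040/(-395840) = 35520*(1/805186) + 1404040*(-1/395840) = 17760/402593 - 35101/9896 = -13955663933/3984060328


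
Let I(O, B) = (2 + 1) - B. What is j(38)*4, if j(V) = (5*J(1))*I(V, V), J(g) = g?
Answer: -700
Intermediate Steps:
I(O, B) = 3 - B
j(V) = 15 - 5*V (j(V) = (5*1)*(3 - V) = 5*(3 - V) = 15 - 5*V)
j(38)*4 = (15 - 5*38)*4 = (15 - 190)*4 = -175*4 = -700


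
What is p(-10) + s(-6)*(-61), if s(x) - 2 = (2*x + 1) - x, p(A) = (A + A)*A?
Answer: 383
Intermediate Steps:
p(A) = 2*A² (p(A) = (2*A)*A = 2*A²)
s(x) = 3 + x (s(x) = 2 + ((2*x + 1) - x) = 2 + ((1 + 2*x) - x) = 2 + (1 + x) = 3 + x)
p(-10) + s(-6)*(-61) = 2*(-10)² + (3 - 6)*(-61) = 2*100 - 3*(-61) = 200 + 183 = 383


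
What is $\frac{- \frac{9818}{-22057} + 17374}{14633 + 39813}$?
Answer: $\frac{191614068}{600457711} \approx 0.31911$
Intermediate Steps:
$\frac{- \frac{9818}{-22057} + 17374}{14633 + 39813} = \frac{\left(-9818\right) \left(- \frac{1}{22057}\right) + 17374}{54446} = \left(\frac{9818}{22057} + 17374\right) \frac{1}{54446} = \frac{383228136}{22057} \cdot \frac{1}{54446} = \frac{191614068}{600457711}$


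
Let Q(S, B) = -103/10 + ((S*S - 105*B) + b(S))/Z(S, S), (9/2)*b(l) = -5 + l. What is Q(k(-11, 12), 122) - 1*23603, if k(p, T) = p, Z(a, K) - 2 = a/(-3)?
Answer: -13185113/510 ≈ -25853.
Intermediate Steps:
Z(a, K) = 2 - a/3 (Z(a, K) = 2 + a/(-3) = 2 + a*(-⅓) = 2 - a/3)
b(l) = -10/9 + 2*l/9 (b(l) = 2*(-5 + l)/9 = -10/9 + 2*l/9)
Q(S, B) = -103/10 + (-10/9 + S² - 105*B + 2*S/9)/(2 - S/3) (Q(S, B) = -103/10 + ((S*S - 105*B) + (-10/9 + 2*S/9))/(2 - S/3) = -103*⅒ + ((S² - 105*B) + (-10/9 + 2*S/9))/(2 - S/3) = -103/10 + (-10/9 + S² - 105*B + 2*S/9)/(2 - S/3))
Q(k(-11, 12), 122) - 1*23603 = (1954 - 329*(-11) - 90*(-11)² + 9450*122)/(30*(-6 - 11)) - 1*23603 = (1/30)*(1954 + 3619 - 90*121 + 1152900)/(-17) - 23603 = (1/30)*(-1/17)*(1954 + 3619 - 10890 + 1152900) - 23603 = (1/30)*(-1/17)*1147583 - 23603 = -1147583/510 - 23603 = -13185113/510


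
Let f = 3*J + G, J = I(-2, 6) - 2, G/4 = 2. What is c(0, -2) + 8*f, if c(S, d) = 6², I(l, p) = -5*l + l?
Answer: 244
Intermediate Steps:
I(l, p) = -4*l
G = 8 (G = 4*2 = 8)
c(S, d) = 36
J = 6 (J = -4*(-2) - 2 = 8 - 2 = 6)
f = 26 (f = 3*6 + 8 = 18 + 8 = 26)
c(0, -2) + 8*f = 36 + 8*26 = 36 + 208 = 244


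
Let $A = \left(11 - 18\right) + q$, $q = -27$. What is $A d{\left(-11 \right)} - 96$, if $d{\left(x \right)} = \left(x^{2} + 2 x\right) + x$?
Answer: $-3088$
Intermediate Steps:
$d{\left(x \right)} = x^{2} + 3 x$
$A = -34$ ($A = \left(11 - 18\right) - 27 = -7 - 27 = -34$)
$A d{\left(-11 \right)} - 96 = - 34 \left(- 11 \left(3 - 11\right)\right) - 96 = - 34 \left(\left(-11\right) \left(-8\right)\right) - 96 = \left(-34\right) 88 - 96 = -2992 - 96 = -3088$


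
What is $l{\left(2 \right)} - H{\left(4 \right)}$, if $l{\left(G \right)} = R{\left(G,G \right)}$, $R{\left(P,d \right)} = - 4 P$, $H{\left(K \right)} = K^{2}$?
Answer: $-24$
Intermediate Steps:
$l{\left(G \right)} = - 4 G$
$l{\left(2 \right)} - H{\left(4 \right)} = \left(-4\right) 2 - 4^{2} = -8 - 16 = -24$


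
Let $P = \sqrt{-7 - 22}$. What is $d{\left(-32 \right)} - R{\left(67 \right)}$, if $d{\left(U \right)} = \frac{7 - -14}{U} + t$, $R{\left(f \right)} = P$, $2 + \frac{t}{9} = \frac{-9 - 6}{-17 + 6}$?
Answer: $- \frac{2247}{352} - i \sqrt{29} \approx -6.3835 - 5.3852 i$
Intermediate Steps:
$P = i \sqrt{29}$ ($P = \sqrt{-29} = i \sqrt{29} \approx 5.3852 i$)
$t = - \frac{63}{11}$ ($t = -18 + 9 \frac{-9 - 6}{-17 + 6} = -18 + 9 \left(- \frac{15}{-11}\right) = -18 + 9 \left(\left(-15\right) \left(- \frac{1}{11}\right)\right) = -18 + 9 \cdot \frac{15}{11} = -18 + \frac{135}{11} = - \frac{63}{11} \approx -5.7273$)
$R{\left(f \right)} = i \sqrt{29}$
$d{\left(U \right)} = - \frac{63}{11} + \frac{21}{U}$ ($d{\left(U \right)} = \frac{7 - -14}{U} - \frac{63}{11} = \frac{7 + 14}{U} - \frac{63}{11} = \frac{21}{U} - \frac{63}{11} = - \frac{63}{11} + \frac{21}{U}$)
$d{\left(-32 \right)} - R{\left(67 \right)} = \left(- \frac{63}{11} + \frac{21}{-32}\right) - i \sqrt{29} = \left(- \frac{63}{11} + 21 \left(- \frac{1}{32}\right)\right) - i \sqrt{29} = \left(- \frac{63}{11} - \frac{21}{32}\right) - i \sqrt{29} = - \frac{2247}{352} - i \sqrt{29}$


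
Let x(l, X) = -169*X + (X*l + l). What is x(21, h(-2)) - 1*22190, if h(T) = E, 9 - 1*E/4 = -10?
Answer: -33417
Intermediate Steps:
E = 76 (E = 36 - 4*(-10) = 36 + 40 = 76)
h(T) = 76
x(l, X) = l - 169*X + X*l (x(l, X) = -169*X + (l + X*l) = l - 169*X + X*l)
x(21, h(-2)) - 1*22190 = (21 - 169*76 + 76*21) - 1*22190 = (21 - 12844 + 1596) - 22190 = -11227 - 22190 = -33417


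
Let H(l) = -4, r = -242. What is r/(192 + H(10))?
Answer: -121/94 ≈ -1.2872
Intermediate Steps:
r/(192 + H(10)) = -242/(192 - 4) = -242/188 = (1/188)*(-242) = -121/94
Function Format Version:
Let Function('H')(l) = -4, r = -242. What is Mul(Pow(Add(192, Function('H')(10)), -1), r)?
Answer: Rational(-121, 94) ≈ -1.2872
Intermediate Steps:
Mul(Pow(Add(192, Function('H')(10)), -1), r) = Mul(Pow(Add(192, -4), -1), -242) = Mul(Pow(188, -1), -242) = Mul(Rational(1, 188), -242) = Rational(-121, 94)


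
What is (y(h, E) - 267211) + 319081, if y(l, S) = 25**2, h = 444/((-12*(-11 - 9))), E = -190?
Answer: 52495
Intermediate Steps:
h = 37/20 (h = 444/((-12*(-20))) = 444/240 = 444*(1/240) = 37/20 ≈ 1.8500)
y(l, S) = 625
(y(h, E) - 267211) + 319081 = (625 - 267211) + 319081 = -266586 + 319081 = 52495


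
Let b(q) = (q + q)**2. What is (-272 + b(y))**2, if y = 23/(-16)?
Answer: 284900641/4096 ≈ 69556.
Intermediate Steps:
y = -23/16 (y = 23*(-1/16) = -23/16 ≈ -1.4375)
b(q) = 4*q**2 (b(q) = (2*q)**2 = 4*q**2)
(-272 + b(y))**2 = (-272 + 4*(-23/16)**2)**2 = (-272 + 4*(529/256))**2 = (-272 + 529/64)**2 = (-16879/64)**2 = 284900641/4096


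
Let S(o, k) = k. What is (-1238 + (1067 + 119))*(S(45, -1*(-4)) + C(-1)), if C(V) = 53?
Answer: -2964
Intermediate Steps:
(-1238 + (1067 + 119))*(S(45, -1*(-4)) + C(-1)) = (-1238 + (1067 + 119))*(-1*(-4) + 53) = (-1238 + 1186)*(4 + 53) = -52*57 = -2964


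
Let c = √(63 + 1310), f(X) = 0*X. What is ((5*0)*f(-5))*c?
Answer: 0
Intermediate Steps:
f(X) = 0
c = √1373 ≈ 37.054
((5*0)*f(-5))*c = ((5*0)*0)*√1373 = (0*0)*√1373 = 0*√1373 = 0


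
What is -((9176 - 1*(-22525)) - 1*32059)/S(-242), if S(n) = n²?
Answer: 179/29282 ≈ 0.0061130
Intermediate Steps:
-((9176 - 1*(-22525)) - 1*32059)/S(-242) = -((9176 - 1*(-22525)) - 1*32059)/((-242)²) = -((9176 + 22525) - 32059)/58564 = -(31701 - 32059)/58564 = -(-358)/58564 = -1*(-179/29282) = 179/29282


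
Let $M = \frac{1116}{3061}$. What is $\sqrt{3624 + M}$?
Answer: $\frac{2 \sqrt{8489821245}}{3061} \approx 60.203$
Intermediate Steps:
$M = \frac{1116}{3061}$ ($M = 1116 \cdot \frac{1}{3061} = \frac{1116}{3061} \approx 0.36459$)
$\sqrt{3624 + M} = \sqrt{3624 + \frac{1116}{3061}} = \sqrt{\frac{11094180}{3061}} = \frac{2 \sqrt{8489821245}}{3061}$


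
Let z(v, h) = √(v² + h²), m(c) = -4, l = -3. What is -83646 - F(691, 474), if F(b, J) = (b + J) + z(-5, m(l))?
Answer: -84811 - √41 ≈ -84817.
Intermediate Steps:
z(v, h) = √(h² + v²)
F(b, J) = J + b + √41 (F(b, J) = (b + J) + √((-4)² + (-5)²) = (J + b) + √(16 + 25) = (J + b) + √41 = J + b + √41)
-83646 - F(691, 474) = -83646 - (474 + 691 + √41) = -83646 - (1165 + √41) = -83646 + (-1165 - √41) = -84811 - √41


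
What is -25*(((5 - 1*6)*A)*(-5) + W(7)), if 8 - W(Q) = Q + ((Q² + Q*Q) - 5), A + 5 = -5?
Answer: 3550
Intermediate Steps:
A = -10 (A = -5 - 5 = -10)
W(Q) = 13 - Q - 2*Q² (W(Q) = 8 - (Q + ((Q² + Q*Q) - 5)) = 8 - (Q + ((Q² + Q²) - 5)) = 8 - (Q + (2*Q² - 5)) = 8 - (Q + (-5 + 2*Q²)) = 8 - (-5 + Q + 2*Q²) = 8 + (5 - Q - 2*Q²) = 13 - Q - 2*Q²)
-25*(((5 - 1*6)*A)*(-5) + W(7)) = -25*(((5 - 1*6)*(-10))*(-5) + (13 - 1*7 - 2*7²)) = -25*(((5 - 6)*(-10))*(-5) + (13 - 7 - 2*49)) = -25*(-1*(-10)*(-5) + (13 - 7 - 98)) = -25*(10*(-5) - 92) = -25*(-50 - 92) = -25*(-142) = 3550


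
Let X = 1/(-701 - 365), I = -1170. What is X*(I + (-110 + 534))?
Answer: 373/533 ≈ 0.69981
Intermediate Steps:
X = -1/1066 (X = 1/(-1066) = -1/1066 ≈ -0.00093809)
X*(I + (-110 + 534)) = -(-1170 + (-110 + 534))/1066 = -(-1170 + 424)/1066 = -1/1066*(-746) = 373/533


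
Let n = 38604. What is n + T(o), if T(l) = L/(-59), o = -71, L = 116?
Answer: 2277520/59 ≈ 38602.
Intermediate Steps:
T(l) = -116/59 (T(l) = 116/(-59) = 116*(-1/59) = -116/59)
n + T(o) = 38604 - 116/59 = 2277520/59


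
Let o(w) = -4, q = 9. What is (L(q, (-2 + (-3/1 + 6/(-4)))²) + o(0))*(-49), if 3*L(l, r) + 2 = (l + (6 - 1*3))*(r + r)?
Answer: -49000/3 ≈ -16333.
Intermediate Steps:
L(l, r) = -⅔ + 2*r*(3 + l)/3 (L(l, r) = -⅔ + ((l + (6 - 1*3))*(r + r))/3 = -⅔ + ((l + (6 - 3))*(2*r))/3 = -⅔ + ((l + 3)*(2*r))/3 = -⅔ + ((3 + l)*(2*r))/3 = -⅔ + (2*r*(3 + l))/3 = -⅔ + 2*r*(3 + l)/3)
(L(q, (-2 + (-3/1 + 6/(-4)))²) + o(0))*(-49) = ((-⅔ + 2*(-2 + (-3/1 + 6/(-4)))² + (⅔)*9*(-2 + (-3/1 + 6/(-4)))²) - 4)*(-49) = ((-⅔ + 2*(-2 + (-3*1 + 6*(-¼)))² + (⅔)*9*(-2 + (-3*1 + 6*(-¼)))²) - 4)*(-49) = ((-⅔ + 2*(-2 + (-3 - 3/2))² + (⅔)*9*(-2 + (-3 - 3/2))²) - 4)*(-49) = ((-⅔ + 2*(-2 - 9/2)² + (⅔)*9*(-2 - 9/2)²) - 4)*(-49) = ((-⅔ + 2*(-13/2)² + (⅔)*9*(-13/2)²) - 4)*(-49) = ((-⅔ + 2*(169/4) + (⅔)*9*(169/4)) - 4)*(-49) = ((-⅔ + 169/2 + 507/2) - 4)*(-49) = (1012/3 - 4)*(-49) = (1000/3)*(-49) = -49000/3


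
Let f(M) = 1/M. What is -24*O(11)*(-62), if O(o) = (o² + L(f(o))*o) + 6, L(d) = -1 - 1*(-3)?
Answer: 221712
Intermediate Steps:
L(d) = 2 (L(d) = -1 + 3 = 2)
O(o) = 6 + o² + 2*o (O(o) = (o² + 2*o) + 6 = 6 + o² + 2*o)
-24*O(11)*(-62) = -24*(6 + 11² + 2*11)*(-62) = -24*(6 + 121 + 22)*(-62) = -24*149*(-62) = -3576*(-62) = 221712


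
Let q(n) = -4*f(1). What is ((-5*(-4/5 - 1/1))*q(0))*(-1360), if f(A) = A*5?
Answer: 244800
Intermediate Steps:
f(A) = 5*A
q(n) = -20
((-5*(-4/5 - 1/1))*q(0))*(-1360) = (-5*(-4/5 - 1/1)*(-20))*(-1360) = (-5*(-4*⅕ - 1*1)*(-20))*(-1360) = (-5*(-⅘ - 1)*(-20))*(-1360) = (-5*(-9/5)*(-20))*(-1360) = (9*(-20))*(-1360) = -180*(-1360) = 244800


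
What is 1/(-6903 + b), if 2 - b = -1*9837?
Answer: 1/2936 ≈ 0.00034060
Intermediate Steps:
b = 9839 (b = 2 - (-1)*9837 = 2 - 1*(-9837) = 2 + 9837 = 9839)
1/(-6903 + b) = 1/(-6903 + 9839) = 1/2936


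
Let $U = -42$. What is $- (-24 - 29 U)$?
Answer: $-1194$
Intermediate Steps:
$- (-24 - 29 U) = - (-24 - -1218) = - (-24 + 1218) = \left(-1\right) 1194 = -1194$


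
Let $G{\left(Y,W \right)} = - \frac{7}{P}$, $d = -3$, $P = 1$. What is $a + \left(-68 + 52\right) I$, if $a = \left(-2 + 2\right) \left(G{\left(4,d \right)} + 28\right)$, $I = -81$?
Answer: $1296$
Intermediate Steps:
$G{\left(Y,W \right)} = -7$ ($G{\left(Y,W \right)} = - \frac{7}{1} = \left(-7\right) 1 = -7$)
$a = 0$ ($a = \left(-2 + 2\right) \left(-7 + 28\right) = 0 \cdot 21 = 0$)
$a + \left(-68 + 52\right) I = 0 + \left(-68 + 52\right) \left(-81\right) = 0 - -1296 = 0 + 1296 = 1296$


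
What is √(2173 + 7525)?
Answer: √9698 ≈ 98.478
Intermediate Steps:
√(2173 + 7525) = √9698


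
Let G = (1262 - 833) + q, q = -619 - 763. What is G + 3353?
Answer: 2400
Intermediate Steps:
q = -1382
G = -953 (G = (1262 - 833) - 1382 = 429 - 1382 = -953)
G + 3353 = -953 + 3353 = 2400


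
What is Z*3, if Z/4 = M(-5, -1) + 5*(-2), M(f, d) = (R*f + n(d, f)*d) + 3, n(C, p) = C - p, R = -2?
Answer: -12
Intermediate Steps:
M(f, d) = 3 - 2*f + d*(d - f) (M(f, d) = (-2*f + (d - f)*d) + 3 = (-2*f + d*(d - f)) + 3 = 3 - 2*f + d*(d - f))
Z = -4 (Z = 4*((3 - 2*(-5) - (-1 - 1*(-5))) + 5*(-2)) = 4*((3 + 10 - (-1 + 5)) - 10) = 4*((3 + 10 - 1*4) - 10) = 4*((3 + 10 - 4) - 10) = 4*(9 - 10) = 4*(-1) = -4)
Z*3 = -4*3 = -12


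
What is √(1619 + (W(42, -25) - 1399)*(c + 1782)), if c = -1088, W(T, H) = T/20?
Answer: 2*I*√6048935/5 ≈ 983.78*I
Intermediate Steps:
W(T, H) = T/20 (W(T, H) = T*(1/20) = T/20)
√(1619 + (W(42, -25) - 1399)*(c + 1782)) = √(1619 + ((1/20)*42 - 1399)*(-1088 + 1782)) = √(1619 + (21/10 - 1399)*694) = √(1619 - 13969/10*694) = √(1619 - 4847243/5) = √(-4839148/5) = 2*I*√6048935/5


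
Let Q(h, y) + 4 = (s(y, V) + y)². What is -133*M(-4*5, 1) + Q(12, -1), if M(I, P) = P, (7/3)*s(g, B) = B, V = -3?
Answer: -6457/49 ≈ -131.78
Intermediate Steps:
s(g, B) = 3*B/7
Q(h, y) = -4 + (-9/7 + y)² (Q(h, y) = -4 + ((3/7)*(-3) + y)² = -4 + (-9/7 + y)²)
-133*M(-4*5, 1) + Q(12, -1) = -133*1 + (-4 + (-9 + 7*(-1))²/49) = -133 + (-4 + (-9 - 7)²/49) = -133 + (-4 + (1/49)*(-16)²) = -133 + (-4 + (1/49)*256) = -133 + (-4 + 256/49) = -133 + 60/49 = -6457/49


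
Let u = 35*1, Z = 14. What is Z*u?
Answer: 490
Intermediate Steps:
u = 35
Z*u = 14*35 = 490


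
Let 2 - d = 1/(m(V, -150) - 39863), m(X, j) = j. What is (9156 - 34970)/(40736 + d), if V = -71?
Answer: -1032895582/1630049595 ≈ -0.63366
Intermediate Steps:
d = 80027/40013 (d = 2 - 1/(-150 - 39863) = 2 - 1/(-40013) = 2 - 1*(-1/40013) = 2 + 1/40013 = 80027/40013 ≈ 2.0000)
(9156 - 34970)/(40736 + d) = (9156 - 34970)/(40736 + 80027/40013) = -25814/1630049595/40013 = -25814*40013/1630049595 = -1032895582/1630049595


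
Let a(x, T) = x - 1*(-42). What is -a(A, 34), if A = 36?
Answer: -78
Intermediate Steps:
a(x, T) = 42 + x (a(x, T) = x + 42 = 42 + x)
-a(A, 34) = -(42 + 36) = -1*78 = -78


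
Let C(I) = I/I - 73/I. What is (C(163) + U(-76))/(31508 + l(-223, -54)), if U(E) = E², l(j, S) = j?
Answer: 941578/5099455 ≈ 0.18464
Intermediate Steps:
C(I) = 1 - 73/I
(C(163) + U(-76))/(31508 + l(-223, -54)) = ((-73 + 163)/163 + (-76)²)/(31508 - 223) = ((1/163)*90 + 5776)/31285 = (90/163 + 5776)*(1/31285) = (941578/163)*(1/31285) = 941578/5099455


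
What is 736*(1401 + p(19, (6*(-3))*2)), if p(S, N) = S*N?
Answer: 527712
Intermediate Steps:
p(S, N) = N*S
736*(1401 + p(19, (6*(-3))*2)) = 736*(1401 + ((6*(-3))*2)*19) = 736*(1401 - 18*2*19) = 736*(1401 - 36*19) = 736*(1401 - 684) = 736*717 = 527712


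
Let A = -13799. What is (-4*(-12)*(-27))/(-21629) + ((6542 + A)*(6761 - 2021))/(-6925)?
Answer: 148801442004/29956165 ≈ 4967.3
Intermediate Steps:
(-4*(-12)*(-27))/(-21629) + ((6542 + A)*(6761 - 2021))/(-6925) = (-4*(-12)*(-27))/(-21629) + ((6542 - 13799)*(6761 - 2021))/(-6925) = (48*(-27))*(-1/21629) - 7257*4740*(-1/6925) = -1296*(-1/21629) - 34398180*(-1/6925) = 1296/21629 + 6879636/1385 = 148801442004/29956165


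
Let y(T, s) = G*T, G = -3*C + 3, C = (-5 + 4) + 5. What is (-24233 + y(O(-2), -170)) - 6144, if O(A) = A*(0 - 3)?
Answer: -30431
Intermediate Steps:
O(A) = -3*A (O(A) = A*(-3) = -3*A)
C = 4 (C = -1 + 5 = 4)
G = -9 (G = -3*4 + 3 = -12 + 3 = -9)
y(T, s) = -9*T
(-24233 + y(O(-2), -170)) - 6144 = (-24233 - (-27)*(-2)) - 6144 = (-24233 - 9*6) - 6144 = (-24233 - 54) - 6144 = -24287 - 6144 = -30431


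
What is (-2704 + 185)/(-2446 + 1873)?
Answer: 2519/573 ≈ 4.3962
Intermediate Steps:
(-2704 + 185)/(-2446 + 1873) = -2519/(-573) = -2519*(-1/573) = 2519/573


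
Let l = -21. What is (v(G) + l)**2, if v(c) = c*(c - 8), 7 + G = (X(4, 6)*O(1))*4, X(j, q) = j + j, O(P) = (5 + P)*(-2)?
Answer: 24332256144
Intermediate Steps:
O(P) = -10 - 2*P
X(j, q) = 2*j
G = -391 (G = -7 + ((2*4)*(-10 - 2*1))*4 = -7 + (8*(-10 - 2))*4 = -7 + (8*(-12))*4 = -7 - 96*4 = -7 - 384 = -391)
v(c) = c*(-8 + c)
(v(G) + l)**2 = (-391*(-8 - 391) - 21)**2 = (-391*(-399) - 21)**2 = (156009 - 21)**2 = 155988**2 = 24332256144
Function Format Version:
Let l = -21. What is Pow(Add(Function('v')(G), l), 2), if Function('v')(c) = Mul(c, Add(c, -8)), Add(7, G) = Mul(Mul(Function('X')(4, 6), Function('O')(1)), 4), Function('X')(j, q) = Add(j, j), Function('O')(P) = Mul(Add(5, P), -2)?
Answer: 24332256144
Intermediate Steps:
Function('O')(P) = Add(-10, Mul(-2, P))
Function('X')(j, q) = Mul(2, j)
G = -391 (G = Add(-7, Mul(Mul(Mul(2, 4), Add(-10, Mul(-2, 1))), 4)) = Add(-7, Mul(Mul(8, Add(-10, -2)), 4)) = Add(-7, Mul(Mul(8, -12), 4)) = Add(-7, Mul(-96, 4)) = Add(-7, -384) = -391)
Function('v')(c) = Mul(c, Add(-8, c))
Pow(Add(Function('v')(G), l), 2) = Pow(Add(Mul(-391, Add(-8, -391)), -21), 2) = Pow(Add(Mul(-391, -399), -21), 2) = Pow(Add(156009, -21), 2) = Pow(155988, 2) = 24332256144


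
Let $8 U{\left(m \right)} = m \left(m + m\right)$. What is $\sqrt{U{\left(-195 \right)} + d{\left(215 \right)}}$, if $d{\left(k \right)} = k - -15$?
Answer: $\frac{\sqrt{38945}}{2} \approx 98.672$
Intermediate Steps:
$U{\left(m \right)} = \frac{m^{2}}{4}$ ($U{\left(m \right)} = \frac{m \left(m + m\right)}{8} = \frac{m 2 m}{8} = \frac{2 m^{2}}{8} = \frac{m^{2}}{4}$)
$d{\left(k \right)} = 15 + k$ ($d{\left(k \right)} = k + 15 = 15 + k$)
$\sqrt{U{\left(-195 \right)} + d{\left(215 \right)}} = \sqrt{\frac{\left(-195\right)^{2}}{4} + \left(15 + 215\right)} = \sqrt{\frac{1}{4} \cdot 38025 + 230} = \sqrt{\frac{38025}{4} + 230} = \sqrt{\frac{38945}{4}} = \frac{\sqrt{38945}}{2}$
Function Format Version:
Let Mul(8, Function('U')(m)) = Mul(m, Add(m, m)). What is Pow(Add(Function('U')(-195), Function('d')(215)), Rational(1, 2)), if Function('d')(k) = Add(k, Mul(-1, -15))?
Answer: Mul(Rational(1, 2), Pow(38945, Rational(1, 2))) ≈ 98.672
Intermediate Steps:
Function('U')(m) = Mul(Rational(1, 4), Pow(m, 2)) (Function('U')(m) = Mul(Rational(1, 8), Mul(m, Add(m, m))) = Mul(Rational(1, 8), Mul(m, Mul(2, m))) = Mul(Rational(1, 8), Mul(2, Pow(m, 2))) = Mul(Rational(1, 4), Pow(m, 2)))
Function('d')(k) = Add(15, k) (Function('d')(k) = Add(k, 15) = Add(15, k))
Pow(Add(Function('U')(-195), Function('d')(215)), Rational(1, 2)) = Pow(Add(Mul(Rational(1, 4), Pow(-195, 2)), Add(15, 215)), Rational(1, 2)) = Pow(Add(Mul(Rational(1, 4), 38025), 230), Rational(1, 2)) = Pow(Add(Rational(38025, 4), 230), Rational(1, 2)) = Pow(Rational(38945, 4), Rational(1, 2)) = Mul(Rational(1, 2), Pow(38945, Rational(1, 2)))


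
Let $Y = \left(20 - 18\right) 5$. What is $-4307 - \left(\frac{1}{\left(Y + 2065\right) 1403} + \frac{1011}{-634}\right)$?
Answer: $- \frac{7946558363709}{1845716650} \approx -4305.4$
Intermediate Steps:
$Y = 10$ ($Y = 2 \cdot 5 = 10$)
$-4307 - \left(\frac{1}{\left(Y + 2065\right) 1403} + \frac{1011}{-634}\right) = -4307 - \left(\frac{1}{\left(10 + 2065\right) 1403} + \frac{1011}{-634}\right) = -4307 - \left(\frac{1}{2075} \cdot \frac{1}{1403} + 1011 \left(- \frac{1}{634}\right)\right) = -4307 - \left(\frac{1}{2075} \cdot \frac{1}{1403} - \frac{1011}{634}\right) = -4307 - \left(\frac{1}{2911225} - \frac{1011}{634}\right) = -4307 - - \frac{2943247841}{1845716650} = -4307 + \frac{2943247841}{1845716650} = - \frac{7946558363709}{1845716650}$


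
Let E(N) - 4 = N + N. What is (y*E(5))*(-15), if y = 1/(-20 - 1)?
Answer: 10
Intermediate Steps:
E(N) = 4 + 2*N (E(N) = 4 + (N + N) = 4 + 2*N)
y = -1/21 (y = 1/(-21) = -1/21 ≈ -0.047619)
(y*E(5))*(-15) = -(4 + 2*5)/21*(-15) = -(4 + 10)/21*(-15) = -1/21*14*(-15) = -⅔*(-15) = 10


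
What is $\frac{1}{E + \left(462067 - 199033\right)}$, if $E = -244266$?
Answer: $\frac{1}{18768} \approx 5.3282 \cdot 10^{-5}$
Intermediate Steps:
$\frac{1}{E + \left(462067 - 199033\right)} = \frac{1}{-244266 + \left(462067 - 199033\right)} = \frac{1}{-244266 + 263034} = \frac{1}{18768}$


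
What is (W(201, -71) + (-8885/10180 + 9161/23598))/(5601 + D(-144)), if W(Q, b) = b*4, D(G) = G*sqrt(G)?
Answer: -12759275717167/275118182319780 - 109345694416*I/7642171731105 ≈ -0.046377 - 0.014308*I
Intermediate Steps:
D(G) = G**(3/2)
W(Q, b) = 4*b
(W(201, -71) + (-8885/10180 + 9161/23598))/(5601 + D(-144)) = (4*(-71) + (-8885/10180 + 9161/23598))/(5601 + (-144)**(3/2)) = (-284 + (-8885*1/10180 + 9161*(1/23598)))/(5601 - 1728*I) = (-284 + (-1777/2036 + 9161/23598))*((5601 + 1728*I)/34357185) = (-284 - 11640925/24022764)*((5601 + 1728*I)/34357185) = -6834105901*(5601 + 1728*I)/825354546959340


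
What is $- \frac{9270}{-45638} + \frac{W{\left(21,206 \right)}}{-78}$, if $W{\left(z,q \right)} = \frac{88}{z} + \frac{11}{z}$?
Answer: $\frac{592561}{4153058} \approx 0.14268$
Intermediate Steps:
$W{\left(z,q \right)} = \frac{99}{z}$
$- \frac{9270}{-45638} + \frac{W{\left(21,206 \right)}}{-78} = - \frac{9270}{-45638} + \frac{99 \cdot \frac{1}{21}}{-78} = \left(-9270\right) \left(- \frac{1}{45638}\right) + 99 \cdot \frac{1}{21} \left(- \frac{1}{78}\right) = \frac{4635}{22819} + \frac{33}{7} \left(- \frac{1}{78}\right) = \frac{4635}{22819} - \frac{11}{182} = \frac{592561}{4153058}$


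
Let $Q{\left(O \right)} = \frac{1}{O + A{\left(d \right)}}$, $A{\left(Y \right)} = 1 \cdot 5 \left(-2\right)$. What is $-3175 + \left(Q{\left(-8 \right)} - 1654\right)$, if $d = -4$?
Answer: $- \frac{86923}{18} \approx -4829.1$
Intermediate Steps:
$A{\left(Y \right)} = -10$ ($A{\left(Y \right)} = 5 \left(-2\right) = -10$)
$Q{\left(O \right)} = \frac{1}{-10 + O}$ ($Q{\left(O \right)} = \frac{1}{O - 10} = \frac{1}{-10 + O}$)
$-3175 + \left(Q{\left(-8 \right)} - 1654\right) = -3175 - \left(1654 - \frac{1}{-10 - 8}\right) = -3175 - \left(1654 - \frac{1}{-18}\right) = -3175 - \frac{29773}{18} = - \frac{86923}{18}$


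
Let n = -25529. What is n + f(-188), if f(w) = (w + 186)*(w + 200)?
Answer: -25553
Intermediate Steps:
f(w) = (186 + w)*(200 + w)
n + f(-188) = -25529 + (37200 + (-188)² + 386*(-188)) = -25529 + (37200 + 35344 - 72568) = -25529 - 24 = -25553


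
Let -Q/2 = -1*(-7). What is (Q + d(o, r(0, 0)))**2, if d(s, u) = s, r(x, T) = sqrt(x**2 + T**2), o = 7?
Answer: 49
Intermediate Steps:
r(x, T) = sqrt(T**2 + x**2)
Q = -14 (Q = -(-2)*(-7) = -2*7 = -14)
(Q + d(o, r(0, 0)))**2 = (-14 + 7)**2 = (-7)**2 = 49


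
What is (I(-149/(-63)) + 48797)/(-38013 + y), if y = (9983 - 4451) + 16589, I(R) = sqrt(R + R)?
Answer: -48797/15892 - sqrt(2086)/333732 ≈ -3.0707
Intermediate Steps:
I(R) = sqrt(2)*sqrt(R) (I(R) = sqrt(2*R) = sqrt(2)*sqrt(R))
y = 22121 (y = 5532 + 16589 = 22121)
(I(-149/(-63)) + 48797)/(-38013 + y) = (sqrt(2)*sqrt(-149/(-63)) + 48797)/(-38013 + 22121) = (sqrt(2)*sqrt(-149*(-1/63)) + 48797)/(-15892) = (sqrt(2)*sqrt(149/63) + 48797)*(-1/15892) = (sqrt(2)*(sqrt(1043)/21) + 48797)*(-1/15892) = (sqrt(2086)/21 + 48797)*(-1/15892) = (48797 + sqrt(2086)/21)*(-1/15892) = -48797/15892 - sqrt(2086)/333732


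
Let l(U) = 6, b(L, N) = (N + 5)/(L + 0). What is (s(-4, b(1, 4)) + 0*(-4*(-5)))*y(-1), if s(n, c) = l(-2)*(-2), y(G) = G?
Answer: 12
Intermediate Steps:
b(L, N) = (5 + N)/L
s(n, c) = -12 (s(n, c) = 6*(-2) = -12)
(s(-4, b(1, 4)) + 0*(-4*(-5)))*y(-1) = (-12 + 0*(-4*(-5)))*(-1) = (-12 + 0*20)*(-1) = (-12 + 0)*(-1) = -12*(-1) = 12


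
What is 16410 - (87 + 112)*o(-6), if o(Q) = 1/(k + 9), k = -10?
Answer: 16609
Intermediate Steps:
o(Q) = -1 (o(Q) = 1/(-10 + 9) = 1/(-1) = -1)
16410 - (87 + 112)*o(-6) = 16410 - (87 + 112)*(-1) = 16410 - 199*(-1) = 16410 - 1*(-199) = 16410 + 199 = 16609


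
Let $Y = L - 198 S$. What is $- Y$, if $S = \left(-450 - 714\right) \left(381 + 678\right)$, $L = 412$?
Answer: $-244070260$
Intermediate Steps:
$S = -1232676$ ($S = \left(-1164\right) 1059 = -1232676$)
$Y = 244070260$ ($Y = 412 - -244069848 = 412 + 244069848 = 244070260$)
$- Y = \left(-1\right) 244070260 = -244070260$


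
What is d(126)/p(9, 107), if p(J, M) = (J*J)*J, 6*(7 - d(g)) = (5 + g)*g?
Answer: -2744/729 ≈ -3.7641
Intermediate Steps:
d(g) = 7 - g*(5 + g)/6 (d(g) = 7 - (5 + g)*g/6 = 7 - g*(5 + g)/6)
p(J, M) = J³ (p(J, M) = J²*J = J³)
d(126)/p(9, 107) = (7 - ⅚*126 - ⅙*126²)/(9³) = (7 - 105 - ⅙*15876)/729 = (7 - 105 - 2646)*(1/729) = -2744*1/729 = -2744/729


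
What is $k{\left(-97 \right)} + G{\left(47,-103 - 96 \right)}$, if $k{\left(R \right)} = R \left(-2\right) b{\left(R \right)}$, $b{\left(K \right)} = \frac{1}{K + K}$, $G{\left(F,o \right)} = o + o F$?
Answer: $-9553$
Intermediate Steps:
$G{\left(F,o \right)} = o + F o$
$b{\left(K \right)} = \frac{1}{2 K}$
$k{\left(R \right)} = -1$ ($k{\left(R \right)} = R \left(-2\right) \frac{1}{2 R} = - 2 R \frac{1}{2 R} = -1$)
$k{\left(-97 \right)} + G{\left(47,-103 - 96 \right)} = -1 + \left(-103 - 96\right) \left(1 + 47\right) = -1 + \left(-103 - 96\right) 48 = -1 - 9552 = -9553$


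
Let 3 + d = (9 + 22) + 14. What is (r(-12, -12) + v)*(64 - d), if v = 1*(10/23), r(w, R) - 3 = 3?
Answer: 3256/23 ≈ 141.57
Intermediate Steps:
r(w, R) = 6 (r(w, R) = 3 + 3 = 6)
d = 42 (d = -3 + ((9 + 22) + 14) = -3 + (31 + 14) = -3 + 45 = 42)
v = 10/23 (v = 1*(10*(1/23)) = 1*(10/23) = 10/23 ≈ 0.43478)
(r(-12, -12) + v)*(64 - d) = (6 + 10/23)*(64 - 1*42) = 148*(64 - 42)/23 = (148/23)*22 = 3256/23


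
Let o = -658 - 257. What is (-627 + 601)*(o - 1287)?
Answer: 57252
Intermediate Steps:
o = -915
(-627 + 601)*(o - 1287) = (-627 + 601)*(-915 - 1287) = -26*(-2202) = 57252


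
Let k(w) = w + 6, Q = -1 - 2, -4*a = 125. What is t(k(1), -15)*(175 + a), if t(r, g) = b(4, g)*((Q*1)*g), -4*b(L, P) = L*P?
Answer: 388125/4 ≈ 97031.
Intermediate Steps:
a = -125/4 (a = -1/4*125 = -125/4 ≈ -31.250)
Q = -3
k(w) = 6 + w
b(L, P) = -L*P/4
t(r, g) = 3*g**2 (t(r, g) = (-1/4*4*g)*((-3*1)*g) = (-g)*(-3*g) = 3*g**2)
t(k(1), -15)*(175 + a) = (3*(-15)**2)*(175 - 125/4) = (3*225)*(575/4) = 675*(575/4) = 388125/4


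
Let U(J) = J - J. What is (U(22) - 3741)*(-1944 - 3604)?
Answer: 20755068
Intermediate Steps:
U(J) = 0
(U(22) - 3741)*(-1944 - 3604) = (0 - 3741)*(-1944 - 3604) = -3741*(-5548) = 20755068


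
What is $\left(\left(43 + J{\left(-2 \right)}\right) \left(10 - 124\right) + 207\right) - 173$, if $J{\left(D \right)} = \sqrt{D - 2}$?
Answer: $-4868 - 228 i \approx -4868.0 - 228.0 i$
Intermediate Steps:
$J{\left(D \right)} = \sqrt{-2 + D}$
$\left(\left(43 + J{\left(-2 \right)}\right) \left(10 - 124\right) + 207\right) - 173 = \left(\left(43 + \sqrt{-2 - 2}\right) \left(10 - 124\right) + 207\right) - 173 = \left(\left(43 + \sqrt{-4}\right) \left(-114\right) + 207\right) - 173 = \left(\left(43 + 2 i\right) \left(-114\right) + 207\right) - 173 = \left(\left(-4902 - 228 i\right) + 207\right) - 173 = \left(-4695 - 228 i\right) - 173 = -4868 - 228 i$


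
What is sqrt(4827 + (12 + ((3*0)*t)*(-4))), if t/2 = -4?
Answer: sqrt(4839) ≈ 69.563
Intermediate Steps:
t = -8 (t = 2*(-4) = -8)
sqrt(4827 + (12 + ((3*0)*t)*(-4))) = sqrt(4827 + (12 + ((3*0)*(-8))*(-4))) = sqrt(4827 + (12 + (0*(-8))*(-4))) = sqrt(4827 + (12 + 0*(-4))) = sqrt(4827 + (12 + 0)) = sqrt(4827 + 12) = sqrt(4839)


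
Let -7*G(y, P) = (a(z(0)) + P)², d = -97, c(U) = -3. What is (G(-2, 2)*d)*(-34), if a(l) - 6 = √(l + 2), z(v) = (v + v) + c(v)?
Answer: -29682 - 52768*I/7 ≈ -29682.0 - 7538.3*I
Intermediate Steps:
z(v) = -3 + 2*v (z(v) = (v + v) - 3 = 2*v - 3 = -3 + 2*v)
a(l) = 6 + √(2 + l) (a(l) = 6 + √(l + 2) = 6 + √(2 + l))
G(y, P) = -(6 + I + P)²/7 (G(y, P) = -((6 + √(2 + (-3 + 2*0))) + P)²/7 = -((6 + √(2 + (-3 + 0))) + P)²/7 = -((6 + √(2 - 3)) + P)²/7 = -((6 + √(-1)) + P)²/7 = -((6 + I) + P)²/7 = -(6 + I + P)²/7)
(G(-2, 2)*d)*(-34) = (-(6 + I + 2)²/7*(-97))*(-34) = (-(8 + I)²/7*(-97))*(-34) = (97*(8 + I)²/7)*(-34) = -3298*(8 + I)²/7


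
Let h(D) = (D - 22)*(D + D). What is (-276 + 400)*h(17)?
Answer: -21080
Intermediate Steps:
h(D) = 2*D*(-22 + D) (h(D) = (-22 + D)*(2*D) = 2*D*(-22 + D))
(-276 + 400)*h(17) = (-276 + 400)*(2*17*(-22 + 17)) = 124*(2*17*(-5)) = 124*(-170) = -21080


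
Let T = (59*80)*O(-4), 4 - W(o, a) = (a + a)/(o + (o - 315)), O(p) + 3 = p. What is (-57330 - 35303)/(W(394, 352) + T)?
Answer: 3983219/1420612 ≈ 2.8039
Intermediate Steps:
O(p) = -3 + p
W(o, a) = 4 - 2*a/(-315 + 2*o) (W(o, a) = 4 - (a + a)/(o + (o - 315)) = 4 - 2*a/(o + (-315 + o)) = 4 - 2*a/(-315 + 2*o))
T = -33040 (T = (59*80)*(-3 - 4) = 4720*(-7) = -33040)
(-57330 - 35303)/(W(394, 352) + T) = (-57330 - 35303)/(2*(-630 - 1*352 + 4*394)/(-315 + 2*394) - 33040) = -92633/(2*(-630 - 352 + 1576)/(-315 + 788) - 33040) = -92633/(2*594/473 - 33040) = -92633/(2*(1/473)*594 - 33040) = -92633/(108/43 - 33040) = -92633/(-1420612/43) = -92633*(-43/1420612) = 3983219/1420612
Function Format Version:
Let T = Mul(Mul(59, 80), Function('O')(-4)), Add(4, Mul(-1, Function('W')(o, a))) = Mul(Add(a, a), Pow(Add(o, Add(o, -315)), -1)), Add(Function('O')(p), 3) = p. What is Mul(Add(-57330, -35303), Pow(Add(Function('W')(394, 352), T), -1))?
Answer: Rational(3983219, 1420612) ≈ 2.8039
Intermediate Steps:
Function('O')(p) = Add(-3, p)
Function('W')(o, a) = Add(4, Mul(-2, a, Pow(Add(-315, Mul(2, o)), -1))) (Function('W')(o, a) = Add(4, Mul(-1, Mul(Add(a, a), Pow(Add(o, Add(o, -315)), -1)))) = Add(4, Mul(-1, Mul(Mul(2, a), Pow(Add(o, Add(-315, o)), -1)))) = Add(4, Mul(-1, Mul(Mul(2, a), Pow(Add(-315, Mul(2, o)), -1)))) = Add(4, Mul(-1, Mul(2, a, Pow(Add(-315, Mul(2, o)), -1)))) = Add(4, Mul(-2, a, Pow(Add(-315, Mul(2, o)), -1))))
T = -33040 (T = Mul(Mul(59, 80), Add(-3, -4)) = Mul(4720, -7) = -33040)
Mul(Add(-57330, -35303), Pow(Add(Function('W')(394, 352), T), -1)) = Mul(Add(-57330, -35303), Pow(Add(Mul(2, Pow(Add(-315, Mul(2, 394)), -1), Add(-630, Mul(-1, 352), Mul(4, 394))), -33040), -1)) = Mul(-92633, Pow(Add(Mul(2, Pow(Add(-315, 788), -1), Add(-630, -352, 1576)), -33040), -1)) = Mul(-92633, Pow(Add(Mul(2, Pow(473, -1), 594), -33040), -1)) = Mul(-92633, Pow(Add(Mul(2, Rational(1, 473), 594), -33040), -1)) = Mul(-92633, Pow(Add(Rational(108, 43), -33040), -1)) = Mul(-92633, Pow(Rational(-1420612, 43), -1)) = Mul(-92633, Rational(-43, 1420612)) = Rational(3983219, 1420612)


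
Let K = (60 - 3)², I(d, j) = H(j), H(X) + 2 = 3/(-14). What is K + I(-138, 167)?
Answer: 45455/14 ≈ 3246.8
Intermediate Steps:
H(X) = -31/14 (H(X) = -2 + 3/(-14) = -2 + 3*(-1/14) = -2 - 3/14 = -31/14)
I(d, j) = -31/14
K = 3249 (K = 57² = 3249)
K + I(-138, 167) = 3249 - 31/14 = 45455/14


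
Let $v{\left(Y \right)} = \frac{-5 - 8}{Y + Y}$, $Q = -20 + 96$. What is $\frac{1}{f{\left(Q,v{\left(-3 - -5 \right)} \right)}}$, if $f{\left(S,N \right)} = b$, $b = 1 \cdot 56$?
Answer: $\frac{1}{56} \approx 0.017857$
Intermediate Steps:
$Q = 76$
$b = 56$
$v{\left(Y \right)} = - \frac{13}{2 Y}$
$f{\left(S,N \right)} = 56$
$\frac{1}{f{\left(Q,v{\left(-3 - -5 \right)} \right)}} = \frac{1}{56}$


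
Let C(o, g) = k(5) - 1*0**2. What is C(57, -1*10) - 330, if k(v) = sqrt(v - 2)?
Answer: -330 + sqrt(3) ≈ -328.27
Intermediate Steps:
k(v) = sqrt(-2 + v)
C(o, g) = sqrt(3) (C(o, g) = sqrt(-2 + 5) - 1*0**2 = sqrt(3) - 1*0 = sqrt(3) + 0 = sqrt(3))
C(57, -1*10) - 330 = sqrt(3) - 330 = -330 + sqrt(3)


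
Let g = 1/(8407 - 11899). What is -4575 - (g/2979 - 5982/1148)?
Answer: -13643405960419/2985565716 ≈ -4569.8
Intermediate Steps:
g = -1/3492 (g = 1/(-3492) = -1/3492 ≈ -0.00028637)
-4575 - (g/2979 - 5982/1148) = -4575 - (-1/3492/2979 - 5982/1148) = -4575 - (-1/3492*1/2979 - 5982*1/1148) = -4575 - (-1/10402668 - 2991/574) = -4575 - 1*(-15557190281/2985565716) = -4575 + 15557190281/2985565716 = -13643405960419/2985565716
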